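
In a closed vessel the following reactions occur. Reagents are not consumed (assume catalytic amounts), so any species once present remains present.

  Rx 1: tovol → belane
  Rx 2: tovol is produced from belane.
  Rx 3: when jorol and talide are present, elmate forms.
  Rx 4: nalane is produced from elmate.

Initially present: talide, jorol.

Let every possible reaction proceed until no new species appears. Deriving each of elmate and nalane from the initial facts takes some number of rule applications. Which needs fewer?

elmate: jorol and talide present → elmate forms (Rx 3). [1 rule application]
nalane: jorol and talide present → elmate forms (Rx 3). elmate present → nalane forms (Rx 4). [2 rule applications]
elmate needs fewer.

elmate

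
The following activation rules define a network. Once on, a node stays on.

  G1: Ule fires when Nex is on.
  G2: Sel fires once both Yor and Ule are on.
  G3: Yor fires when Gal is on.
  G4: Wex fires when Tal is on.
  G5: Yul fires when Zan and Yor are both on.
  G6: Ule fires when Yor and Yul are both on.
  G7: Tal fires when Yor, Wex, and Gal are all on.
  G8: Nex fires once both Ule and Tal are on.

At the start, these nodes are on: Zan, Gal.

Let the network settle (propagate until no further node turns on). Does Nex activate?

No

Nex would need Ule and Tal (G8), but Tal never turns on.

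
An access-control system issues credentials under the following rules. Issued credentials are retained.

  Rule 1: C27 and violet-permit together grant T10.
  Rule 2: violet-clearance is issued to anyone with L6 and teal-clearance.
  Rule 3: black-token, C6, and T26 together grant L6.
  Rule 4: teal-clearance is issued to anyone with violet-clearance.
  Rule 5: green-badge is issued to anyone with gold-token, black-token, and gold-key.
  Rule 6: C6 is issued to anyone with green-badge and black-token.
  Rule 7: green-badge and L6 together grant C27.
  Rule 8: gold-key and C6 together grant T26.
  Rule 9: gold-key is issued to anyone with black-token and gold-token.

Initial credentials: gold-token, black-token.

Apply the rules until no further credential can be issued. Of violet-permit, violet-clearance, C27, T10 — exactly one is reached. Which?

C27

Holding black-token and gold-token grants gold-key (Rule 9).
Holding gold-token, black-token, and gold-key grants green-badge (Rule 5).
Holding green-badge and black-token grants C6 (Rule 6).
Holding gold-key and C6 grants T26 (Rule 8).
Holding black-token, C6, and T26 grants L6 (Rule 3).
Holding green-badge and L6 grants C27 (Rule 7).
No rule produces violet-permit, and it is not given. violet-clearance would need L6 and teal-clearance (Rule 2), but teal-clearance is never granted. T10 would need C27 and violet-permit (Rule 1), but violet-permit is never granted.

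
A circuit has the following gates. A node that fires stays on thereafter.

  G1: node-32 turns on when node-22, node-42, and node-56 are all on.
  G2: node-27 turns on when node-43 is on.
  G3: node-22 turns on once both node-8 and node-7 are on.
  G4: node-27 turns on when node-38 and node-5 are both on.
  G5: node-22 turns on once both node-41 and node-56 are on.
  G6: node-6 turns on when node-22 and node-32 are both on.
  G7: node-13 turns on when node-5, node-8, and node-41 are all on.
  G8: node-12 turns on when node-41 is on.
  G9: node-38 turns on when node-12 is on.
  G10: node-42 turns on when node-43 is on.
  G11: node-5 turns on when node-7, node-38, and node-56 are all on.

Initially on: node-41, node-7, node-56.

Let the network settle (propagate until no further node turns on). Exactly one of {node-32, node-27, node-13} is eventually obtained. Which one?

node-27

G8: node-41 on → node-12 on.
node-12 is on, so node-38 turns on (G9).
G11: node-7, node-38, and node-56 on → node-5 on.
G4: node-38 and node-5 on → node-27 on.
node-32 would need node-22, node-42, and node-56 (G1), but node-42 never turns on. node-13 would need node-5, node-8, and node-41 (G7), but node-8 never turns on.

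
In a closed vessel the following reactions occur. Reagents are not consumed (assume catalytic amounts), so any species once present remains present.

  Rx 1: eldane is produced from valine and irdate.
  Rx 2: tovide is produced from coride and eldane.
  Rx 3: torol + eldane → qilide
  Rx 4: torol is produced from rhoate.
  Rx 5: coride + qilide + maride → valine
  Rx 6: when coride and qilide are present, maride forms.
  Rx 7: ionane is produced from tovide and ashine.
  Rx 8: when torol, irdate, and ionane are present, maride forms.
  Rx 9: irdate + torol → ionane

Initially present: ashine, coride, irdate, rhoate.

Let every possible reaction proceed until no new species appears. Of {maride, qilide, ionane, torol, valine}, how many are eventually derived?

3

rhoate present → torol forms (Rx 4).
irdate and torol present → ionane forms (Rx 9).
torol, irdate, and ionane present → maride forms (Rx 8).
maride: reached.
qilide would need torol and eldane (Rx 3), but eldane never forms.
ionane: reached.
torol: reached.
valine would need coride, qilide, and maride (Rx 5), but qilide never forms.
Reached: maride, ionane, and torol — 3 of the 5.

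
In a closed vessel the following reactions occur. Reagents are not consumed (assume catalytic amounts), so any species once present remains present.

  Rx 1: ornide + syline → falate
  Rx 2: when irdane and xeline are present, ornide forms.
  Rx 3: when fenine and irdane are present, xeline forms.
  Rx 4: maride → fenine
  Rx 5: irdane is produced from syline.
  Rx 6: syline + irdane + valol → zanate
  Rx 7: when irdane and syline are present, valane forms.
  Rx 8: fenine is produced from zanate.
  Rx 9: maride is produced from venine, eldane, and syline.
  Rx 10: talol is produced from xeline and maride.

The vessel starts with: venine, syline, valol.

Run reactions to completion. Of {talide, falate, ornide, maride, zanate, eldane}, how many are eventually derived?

syline present → irdane forms (Rx 5).
syline, irdane, and valol present → zanate forms (Rx 6).
zanate present → fenine forms (Rx 8).
fenine and irdane present → xeline forms (Rx 3).
irdane and xeline present → ornide forms (Rx 2).
ornide and syline present → falate forms (Rx 1).
No rule produces talide, and it is not given.
falate: reached.
ornide: reached.
maride would need venine, eldane, and syline (Rx 9), but eldane never forms.
zanate: reached.
No rule produces eldane, and it is not given.
Reached: falate, ornide, and zanate — 3 of the 6.

3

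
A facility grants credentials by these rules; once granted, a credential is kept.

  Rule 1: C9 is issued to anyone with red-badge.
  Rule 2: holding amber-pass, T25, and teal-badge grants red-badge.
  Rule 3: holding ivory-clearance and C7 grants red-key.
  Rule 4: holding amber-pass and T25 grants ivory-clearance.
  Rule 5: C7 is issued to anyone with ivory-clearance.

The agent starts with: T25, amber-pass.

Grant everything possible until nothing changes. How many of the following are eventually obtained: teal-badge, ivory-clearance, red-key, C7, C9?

3

Holding amber-pass and T25 grants ivory-clearance (Rule 4).
Holding ivory-clearance grants C7 (Rule 5).
Holding ivory-clearance and C7 grants red-key (Rule 3).
No rule produces teal-badge, and it is not given.
ivory-clearance: reached.
red-key: reached.
C7: reached.
C9 would need red-badge (Rule 1), but red-badge is never granted.
Reached: ivory-clearance, red-key, and C7 — 3 of the 5.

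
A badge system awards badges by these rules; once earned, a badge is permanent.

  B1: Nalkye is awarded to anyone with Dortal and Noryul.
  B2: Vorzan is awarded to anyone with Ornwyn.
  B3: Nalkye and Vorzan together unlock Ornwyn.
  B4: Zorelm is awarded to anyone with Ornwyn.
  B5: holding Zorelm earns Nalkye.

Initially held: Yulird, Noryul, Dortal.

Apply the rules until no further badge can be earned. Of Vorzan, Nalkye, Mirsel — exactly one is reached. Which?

Nalkye

With Dortal and Noryul, Nalkye is earned (B1).
Vorzan would need Ornwyn (B2), but Ornwyn is never earned. No rule produces Mirsel, and it is not given.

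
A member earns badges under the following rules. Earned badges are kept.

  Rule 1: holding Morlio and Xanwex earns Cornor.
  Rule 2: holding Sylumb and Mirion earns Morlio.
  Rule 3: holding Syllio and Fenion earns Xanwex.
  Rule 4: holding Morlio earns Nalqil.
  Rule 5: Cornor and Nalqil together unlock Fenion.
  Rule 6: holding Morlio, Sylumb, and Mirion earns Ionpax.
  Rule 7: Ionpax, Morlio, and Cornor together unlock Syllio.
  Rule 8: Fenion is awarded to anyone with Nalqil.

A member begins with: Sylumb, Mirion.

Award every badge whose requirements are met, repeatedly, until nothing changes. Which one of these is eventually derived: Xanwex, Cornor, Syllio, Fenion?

Fenion

With Sylumb and Mirion, Morlio is earned (Rule 2).
With Morlio, Nalqil is earned (Rule 4).
With Nalqil, Fenion is earned (Rule 8).
Cornor would need Morlio and Xanwex (Rule 1), but Xanwex is never earned. Xanwex would need Syllio and Fenion (Rule 3), but Syllio is never earned. Syllio would need Ionpax, Morlio, and Cornor (Rule 7), but Cornor is never earned.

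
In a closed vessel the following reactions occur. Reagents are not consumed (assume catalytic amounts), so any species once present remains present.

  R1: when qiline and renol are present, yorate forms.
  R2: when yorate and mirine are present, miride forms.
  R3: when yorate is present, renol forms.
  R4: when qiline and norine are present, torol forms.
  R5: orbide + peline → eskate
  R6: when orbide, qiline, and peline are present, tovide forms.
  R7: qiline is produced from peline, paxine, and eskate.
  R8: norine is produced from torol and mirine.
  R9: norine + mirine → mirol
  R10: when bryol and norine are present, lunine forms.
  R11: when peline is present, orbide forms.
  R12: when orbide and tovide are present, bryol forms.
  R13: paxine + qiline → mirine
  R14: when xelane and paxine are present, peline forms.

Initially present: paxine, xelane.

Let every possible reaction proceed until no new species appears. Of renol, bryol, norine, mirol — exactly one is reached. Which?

bryol

xelane and paxine present → peline forms (R14).
peline present → orbide forms (R11).
orbide and peline present → eskate forms (R5).
peline, paxine, and eskate present → qiline forms (R7).
orbide, qiline, and peline present → tovide forms (R6).
orbide and tovide present → bryol forms (R12).
mirol would need norine and mirine (R9), but norine never forms. norine would need torol and mirine (R8), but torol never forms. renol would need yorate (R3), but yorate never forms.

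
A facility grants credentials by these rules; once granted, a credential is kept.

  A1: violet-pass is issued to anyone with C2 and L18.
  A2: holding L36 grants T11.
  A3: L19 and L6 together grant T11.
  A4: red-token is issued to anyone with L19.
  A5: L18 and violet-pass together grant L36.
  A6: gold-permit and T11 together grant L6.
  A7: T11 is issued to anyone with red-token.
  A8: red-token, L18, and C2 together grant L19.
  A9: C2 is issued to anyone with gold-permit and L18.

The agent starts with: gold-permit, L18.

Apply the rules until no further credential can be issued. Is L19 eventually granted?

L19 would need red-token, L18, and C2 (A8), but red-token is never granted.

No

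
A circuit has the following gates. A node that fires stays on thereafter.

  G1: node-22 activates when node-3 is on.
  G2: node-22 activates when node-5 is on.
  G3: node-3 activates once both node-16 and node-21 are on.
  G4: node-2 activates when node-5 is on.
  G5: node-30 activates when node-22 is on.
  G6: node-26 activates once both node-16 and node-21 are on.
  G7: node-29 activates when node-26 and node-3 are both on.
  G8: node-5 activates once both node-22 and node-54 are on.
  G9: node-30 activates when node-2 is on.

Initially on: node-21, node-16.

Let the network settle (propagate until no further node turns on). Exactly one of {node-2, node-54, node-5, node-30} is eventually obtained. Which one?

node-30

node-16 and node-21 are on, so node-3 activates (G3).
node-3 is on, so node-22 activates (G1).
node-22 is on, so node-30 activates (G5).
node-5 would need node-22 and node-54 (G8), but node-54 never turns on. No rule produces node-54, and it is not given. node-2 would need node-5 (G4), but node-5 never turns on.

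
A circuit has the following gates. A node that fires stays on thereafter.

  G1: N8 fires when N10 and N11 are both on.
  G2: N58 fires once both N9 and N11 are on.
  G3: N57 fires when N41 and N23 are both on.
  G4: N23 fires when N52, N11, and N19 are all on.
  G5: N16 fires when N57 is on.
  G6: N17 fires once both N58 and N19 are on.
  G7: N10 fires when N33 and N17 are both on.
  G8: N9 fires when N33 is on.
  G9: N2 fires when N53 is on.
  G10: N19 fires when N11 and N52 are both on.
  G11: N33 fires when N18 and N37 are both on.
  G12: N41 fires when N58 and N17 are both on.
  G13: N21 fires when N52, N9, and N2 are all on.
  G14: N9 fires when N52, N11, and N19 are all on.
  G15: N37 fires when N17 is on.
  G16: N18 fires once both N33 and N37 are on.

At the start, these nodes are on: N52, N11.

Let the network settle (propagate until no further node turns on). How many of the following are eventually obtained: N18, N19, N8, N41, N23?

G10: N11 and N52 on → N19 on.
G4: N52, N11, and N19 on → N23 on.
G14: N52, N11, and N19 on → N9 on.
N9 and N11 are on, so N58 fires (G2).
N58 and N19 are on, so N17 fires (G6).
G12: N58 and N17 on → N41 on.
N18 would need N33 and N37 (G16), but N33 never turns on.
N19: reached.
N8 would need N10 and N11 (G1), but N10 never turns on.
N41: reached.
N23: reached.
Reached: N19, N41, and N23 — 3 of the 5.

3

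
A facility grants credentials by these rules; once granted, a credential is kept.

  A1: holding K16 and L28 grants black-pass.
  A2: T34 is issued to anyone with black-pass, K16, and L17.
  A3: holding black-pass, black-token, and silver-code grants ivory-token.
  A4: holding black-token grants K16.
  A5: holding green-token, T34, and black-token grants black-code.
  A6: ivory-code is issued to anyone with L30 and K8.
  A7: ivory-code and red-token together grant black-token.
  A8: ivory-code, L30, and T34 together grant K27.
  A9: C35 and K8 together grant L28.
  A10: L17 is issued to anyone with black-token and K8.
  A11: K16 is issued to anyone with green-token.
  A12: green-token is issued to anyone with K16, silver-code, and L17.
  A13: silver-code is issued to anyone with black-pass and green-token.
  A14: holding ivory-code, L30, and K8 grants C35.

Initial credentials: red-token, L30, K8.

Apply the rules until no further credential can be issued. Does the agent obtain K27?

Holding L30 and K8 grants ivory-code (A6).
Holding ivory-code, L30, and K8 grants C35 (A14).
Holding ivory-code and red-token grants black-token (A7).
Holding C35 and K8 grants L28 (A9).
Holding black-token and K8 grants L17 (A10).
Holding black-token grants K16 (A4).
Holding K16 and L28 grants black-pass (A1).
Holding black-pass, K16, and L17 grants T34 (A2).
Holding ivory-code, L30, and T34 grants K27 (A8).

Yes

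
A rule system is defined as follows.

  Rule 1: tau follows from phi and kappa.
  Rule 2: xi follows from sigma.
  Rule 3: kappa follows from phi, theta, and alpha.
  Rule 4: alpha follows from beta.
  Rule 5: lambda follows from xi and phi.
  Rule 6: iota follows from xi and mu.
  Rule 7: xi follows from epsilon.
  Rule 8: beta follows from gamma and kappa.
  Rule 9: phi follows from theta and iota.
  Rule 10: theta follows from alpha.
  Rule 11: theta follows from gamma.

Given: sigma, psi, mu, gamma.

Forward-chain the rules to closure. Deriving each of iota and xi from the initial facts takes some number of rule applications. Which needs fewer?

xi

xi: From sigma, Rule 2 gives xi. [1 rule application]
iota: sigma holds, so xi follows (Rule 2). From xi and mu, Rule 6 gives iota. [2 rule applications]
xi needs fewer.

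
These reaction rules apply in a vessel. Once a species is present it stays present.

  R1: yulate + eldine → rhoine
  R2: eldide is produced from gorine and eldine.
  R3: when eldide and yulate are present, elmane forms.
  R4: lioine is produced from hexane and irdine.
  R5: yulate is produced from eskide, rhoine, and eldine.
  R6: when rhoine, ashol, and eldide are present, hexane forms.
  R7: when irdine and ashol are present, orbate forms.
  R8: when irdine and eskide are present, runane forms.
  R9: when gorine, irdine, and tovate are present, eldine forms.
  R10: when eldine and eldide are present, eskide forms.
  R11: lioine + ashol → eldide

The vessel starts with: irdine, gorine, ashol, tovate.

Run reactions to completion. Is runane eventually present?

Yes

gorine, irdine, and tovate present → eldine forms (R9).
gorine and eldine present → eldide forms (R2).
eldine and eldide present → eskide forms (R10).
irdine and eskide present → runane forms (R8).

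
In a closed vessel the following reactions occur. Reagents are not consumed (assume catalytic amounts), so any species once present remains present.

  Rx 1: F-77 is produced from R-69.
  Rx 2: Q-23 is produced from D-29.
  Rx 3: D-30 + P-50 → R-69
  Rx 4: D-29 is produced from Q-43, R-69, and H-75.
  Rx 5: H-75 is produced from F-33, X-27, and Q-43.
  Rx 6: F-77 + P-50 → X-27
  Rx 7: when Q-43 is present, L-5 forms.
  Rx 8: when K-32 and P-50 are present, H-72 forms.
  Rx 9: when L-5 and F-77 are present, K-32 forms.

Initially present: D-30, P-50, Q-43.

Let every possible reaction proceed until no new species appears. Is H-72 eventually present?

Yes

D-30 and P-50 present → R-69 forms (Rx 3).
Q-43 present → L-5 forms (Rx 7).
R-69 present → F-77 forms (Rx 1).
L-5 and F-77 present → K-32 forms (Rx 9).
K-32 and P-50 present → H-72 forms (Rx 8).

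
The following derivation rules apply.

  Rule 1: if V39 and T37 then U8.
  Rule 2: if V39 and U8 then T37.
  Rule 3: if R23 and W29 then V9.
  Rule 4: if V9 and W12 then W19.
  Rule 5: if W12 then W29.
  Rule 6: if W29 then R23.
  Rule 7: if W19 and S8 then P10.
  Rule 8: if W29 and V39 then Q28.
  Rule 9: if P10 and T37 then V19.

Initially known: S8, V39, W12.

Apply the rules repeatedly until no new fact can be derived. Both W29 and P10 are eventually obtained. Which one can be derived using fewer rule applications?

W29: W12 holds, so W29 follows (Rule 5). [1 rule application]
P10: From W12, Rule 5 gives W29. W29 holds, so R23 follows (Rule 6). R23 and W29 hold, so V9 follows (Rule 3). V9 and W12 hold, so W19 follows (Rule 4). W19 and S8 hold, so P10 follows (Rule 7). [5 rule applications]
W29 needs fewer.

W29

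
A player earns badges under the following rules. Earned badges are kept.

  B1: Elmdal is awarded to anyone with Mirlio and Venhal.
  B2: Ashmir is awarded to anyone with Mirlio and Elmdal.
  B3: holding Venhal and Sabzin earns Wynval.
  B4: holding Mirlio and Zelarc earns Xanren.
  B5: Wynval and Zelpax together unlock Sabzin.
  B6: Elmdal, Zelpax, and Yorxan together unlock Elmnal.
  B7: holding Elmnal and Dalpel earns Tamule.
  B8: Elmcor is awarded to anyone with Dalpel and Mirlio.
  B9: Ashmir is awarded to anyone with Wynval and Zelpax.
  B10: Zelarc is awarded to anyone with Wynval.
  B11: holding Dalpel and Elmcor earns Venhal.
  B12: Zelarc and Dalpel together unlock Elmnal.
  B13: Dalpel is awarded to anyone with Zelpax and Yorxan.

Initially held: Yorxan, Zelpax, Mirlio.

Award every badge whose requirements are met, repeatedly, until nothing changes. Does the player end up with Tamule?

With Zelpax and Yorxan, Dalpel is earned (B13).
With Dalpel and Mirlio, Elmcor is earned (B8).
With Dalpel and Elmcor, Venhal is earned (B11).
With Mirlio and Venhal, Elmdal is earned (B1).
With Elmdal, Zelpax, and Yorxan, Elmnal is earned (B6).
With Elmnal and Dalpel, Tamule is earned (B7).

Yes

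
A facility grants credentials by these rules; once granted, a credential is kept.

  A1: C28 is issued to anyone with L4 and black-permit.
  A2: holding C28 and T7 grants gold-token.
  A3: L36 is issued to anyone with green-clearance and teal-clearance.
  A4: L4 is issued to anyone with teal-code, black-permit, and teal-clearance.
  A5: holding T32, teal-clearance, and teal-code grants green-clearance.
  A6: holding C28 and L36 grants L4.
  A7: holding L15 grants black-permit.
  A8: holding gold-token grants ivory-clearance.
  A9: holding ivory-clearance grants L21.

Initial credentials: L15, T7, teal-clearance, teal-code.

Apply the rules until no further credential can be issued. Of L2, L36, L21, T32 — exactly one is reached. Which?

L21

Holding L15 grants black-permit (A7).
Holding teal-code, black-permit, and teal-clearance grants L4 (A4).
Holding L4 and black-permit grants C28 (A1).
Holding C28 and T7 grants gold-token (A2).
Holding gold-token grants ivory-clearance (A8).
Holding ivory-clearance grants L21 (A9).
No rule produces T32, and it is not given. L36 would need green-clearance and teal-clearance (A3), but green-clearance is never granted. No rule produces L2, and it is not given.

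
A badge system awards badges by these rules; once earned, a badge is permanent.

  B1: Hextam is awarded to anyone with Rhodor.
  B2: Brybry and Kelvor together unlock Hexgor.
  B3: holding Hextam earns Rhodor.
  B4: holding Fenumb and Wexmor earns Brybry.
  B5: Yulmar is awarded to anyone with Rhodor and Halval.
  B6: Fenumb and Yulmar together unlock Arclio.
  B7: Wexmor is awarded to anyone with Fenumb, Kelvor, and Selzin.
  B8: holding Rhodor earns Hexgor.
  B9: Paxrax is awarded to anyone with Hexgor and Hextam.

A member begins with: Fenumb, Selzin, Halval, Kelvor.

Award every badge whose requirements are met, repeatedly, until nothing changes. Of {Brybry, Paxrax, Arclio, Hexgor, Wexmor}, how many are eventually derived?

With Fenumb, Kelvor, and Selzin, Wexmor is earned (B7).
With Fenumb and Wexmor, Brybry is earned (B4).
With Brybry and Kelvor, Hexgor is earned (B2).
Brybry: reached.
Paxrax would need Hexgor and Hextam (B9), but Hextam is never earned.
Arclio would need Fenumb and Yulmar (B6), but Yulmar is never earned.
Hexgor: reached.
Wexmor: reached.
Reached: Brybry, Hexgor, and Wexmor — 3 of the 5.

3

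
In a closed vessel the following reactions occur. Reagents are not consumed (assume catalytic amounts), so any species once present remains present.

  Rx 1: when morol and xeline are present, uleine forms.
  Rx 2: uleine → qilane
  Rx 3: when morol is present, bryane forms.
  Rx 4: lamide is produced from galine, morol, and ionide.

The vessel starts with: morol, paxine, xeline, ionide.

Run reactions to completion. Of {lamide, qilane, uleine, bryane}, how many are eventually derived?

morol present → bryane forms (Rx 3).
morol and xeline present → uleine forms (Rx 1).
uleine present → qilane forms (Rx 2).
lamide would need galine, morol, and ionide (Rx 4), but galine never forms.
qilane: reached.
uleine: reached.
bryane: reached.
Reached: qilane, uleine, and bryane — 3 of the 4.

3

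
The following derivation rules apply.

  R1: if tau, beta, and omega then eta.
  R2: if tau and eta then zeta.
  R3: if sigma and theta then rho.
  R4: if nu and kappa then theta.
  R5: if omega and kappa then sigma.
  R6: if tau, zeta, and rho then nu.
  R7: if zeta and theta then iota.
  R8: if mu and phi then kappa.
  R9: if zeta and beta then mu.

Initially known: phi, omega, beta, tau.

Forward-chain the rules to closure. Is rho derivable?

No

rho would need sigma and theta (R3), but theta is never established.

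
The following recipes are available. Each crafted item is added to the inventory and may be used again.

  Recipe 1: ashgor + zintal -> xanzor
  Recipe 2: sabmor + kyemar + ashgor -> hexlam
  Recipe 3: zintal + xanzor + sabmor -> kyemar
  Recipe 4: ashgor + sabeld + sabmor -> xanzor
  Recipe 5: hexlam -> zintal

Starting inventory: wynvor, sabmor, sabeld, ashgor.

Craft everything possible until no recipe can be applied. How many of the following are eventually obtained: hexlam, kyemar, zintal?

0

hexlam would need sabmor, kyemar, and ashgor (Recipe 2), but kyemar is never obtained.
kyemar would need zintal, xanzor, and sabmor (Recipe 3), but zintal is never obtained.
zintal would need hexlam (Recipe 5), but hexlam is never obtained.
None of the 3 are reached.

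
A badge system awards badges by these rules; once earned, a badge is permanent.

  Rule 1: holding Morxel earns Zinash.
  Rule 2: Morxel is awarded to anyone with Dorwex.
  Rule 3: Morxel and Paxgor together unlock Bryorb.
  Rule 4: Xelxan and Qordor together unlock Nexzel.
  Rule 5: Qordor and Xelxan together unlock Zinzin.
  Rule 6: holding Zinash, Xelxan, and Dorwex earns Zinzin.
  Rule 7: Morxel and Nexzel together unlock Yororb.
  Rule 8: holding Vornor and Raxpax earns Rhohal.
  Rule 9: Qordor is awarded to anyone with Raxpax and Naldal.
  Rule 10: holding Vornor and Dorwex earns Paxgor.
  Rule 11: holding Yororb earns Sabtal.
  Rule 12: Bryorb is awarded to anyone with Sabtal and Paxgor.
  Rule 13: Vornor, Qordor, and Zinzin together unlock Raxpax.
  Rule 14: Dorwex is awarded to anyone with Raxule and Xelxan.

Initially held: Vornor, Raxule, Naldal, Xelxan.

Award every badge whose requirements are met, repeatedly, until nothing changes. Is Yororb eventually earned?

No

Yororb would need Morxel and Nexzel (Rule 7), but Nexzel is never earned.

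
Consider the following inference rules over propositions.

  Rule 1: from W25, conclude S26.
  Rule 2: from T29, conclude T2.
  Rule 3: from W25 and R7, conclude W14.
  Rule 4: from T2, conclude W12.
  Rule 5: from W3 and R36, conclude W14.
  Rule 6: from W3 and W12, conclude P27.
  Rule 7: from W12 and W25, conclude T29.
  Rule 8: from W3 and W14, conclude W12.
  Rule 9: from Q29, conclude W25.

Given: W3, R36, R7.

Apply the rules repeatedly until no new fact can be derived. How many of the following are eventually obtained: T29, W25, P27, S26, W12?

2

From W3 and R36, Rule 5 gives W14.
From W3 and W14, Rule 8 gives W12.
W3 and W12 hold, so P27 follows (Rule 6).
T29 would need W12 and W25 (Rule 7), but W25 is never established.
W25 would need Q29 (Rule 9), but Q29 is never established.
P27: reached.
S26 would need W25 (Rule 1), but W25 is never established.
W12: reached.
Reached: P27 and W12 — 2 of the 5.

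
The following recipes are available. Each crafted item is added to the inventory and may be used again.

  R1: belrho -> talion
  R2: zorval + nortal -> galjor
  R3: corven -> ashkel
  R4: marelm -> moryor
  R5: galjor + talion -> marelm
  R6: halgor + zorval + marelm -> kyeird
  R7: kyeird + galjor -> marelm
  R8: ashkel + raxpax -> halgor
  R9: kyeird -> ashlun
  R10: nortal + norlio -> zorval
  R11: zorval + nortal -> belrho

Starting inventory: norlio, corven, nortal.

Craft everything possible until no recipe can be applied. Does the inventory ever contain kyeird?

kyeird would need halgor, zorval, and marelm (R6), but halgor is never obtained.

No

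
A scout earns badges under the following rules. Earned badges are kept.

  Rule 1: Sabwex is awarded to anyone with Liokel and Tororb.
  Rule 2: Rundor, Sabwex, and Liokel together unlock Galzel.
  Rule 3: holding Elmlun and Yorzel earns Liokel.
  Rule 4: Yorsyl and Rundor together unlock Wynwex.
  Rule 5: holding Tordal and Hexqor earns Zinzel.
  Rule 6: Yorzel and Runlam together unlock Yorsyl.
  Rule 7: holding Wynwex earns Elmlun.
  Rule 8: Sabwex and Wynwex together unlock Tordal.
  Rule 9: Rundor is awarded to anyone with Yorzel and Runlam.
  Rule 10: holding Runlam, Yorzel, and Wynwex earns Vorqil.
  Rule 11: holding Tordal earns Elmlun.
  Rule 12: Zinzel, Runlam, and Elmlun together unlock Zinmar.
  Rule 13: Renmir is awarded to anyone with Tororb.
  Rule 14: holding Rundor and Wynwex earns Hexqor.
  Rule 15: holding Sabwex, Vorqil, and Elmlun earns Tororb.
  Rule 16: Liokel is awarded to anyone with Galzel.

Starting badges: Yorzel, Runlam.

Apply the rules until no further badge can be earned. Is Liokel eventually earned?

With Yorzel and Runlam, Yorsyl is earned (Rule 6).
With Yorzel and Runlam, Rundor is earned (Rule 9).
With Yorsyl and Rundor, Wynwex is earned (Rule 4).
With Wynwex, Elmlun is earned (Rule 7).
With Elmlun and Yorzel, Liokel is earned (Rule 3).

Yes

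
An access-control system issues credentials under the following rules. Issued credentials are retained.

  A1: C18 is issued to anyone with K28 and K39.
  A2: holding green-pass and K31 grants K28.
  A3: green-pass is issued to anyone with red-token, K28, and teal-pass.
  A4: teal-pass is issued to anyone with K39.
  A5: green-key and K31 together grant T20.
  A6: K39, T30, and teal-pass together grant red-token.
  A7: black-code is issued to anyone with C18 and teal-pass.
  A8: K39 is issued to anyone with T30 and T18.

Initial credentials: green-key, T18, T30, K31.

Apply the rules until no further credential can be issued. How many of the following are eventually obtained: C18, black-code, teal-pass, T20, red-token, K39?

4

Holding T30 and T18 grants K39 (A8).
Holding green-key and K31 grants T20 (A5).
Holding K39 grants teal-pass (A4).
Holding K39, T30, and teal-pass grants red-token (A6).
C18 would need K28 and K39 (A1), but K28 is never granted.
black-code would need C18 and teal-pass (A7), but C18 is never granted.
teal-pass: reached.
T20: reached.
red-token: reached.
K39: reached.
Reached: teal-pass, T20, red-token, and K39 — 4 of the 6.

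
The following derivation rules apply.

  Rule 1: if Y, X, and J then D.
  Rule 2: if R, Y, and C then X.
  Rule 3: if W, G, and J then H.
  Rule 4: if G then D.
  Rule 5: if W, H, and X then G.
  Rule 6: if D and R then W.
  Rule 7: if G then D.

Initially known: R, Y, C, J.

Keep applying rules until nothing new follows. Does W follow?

From R, Y, and C, Rule 2 gives X.
From Y, X, and J, Rule 1 gives D.
From D and R, Rule 6 gives W.

Yes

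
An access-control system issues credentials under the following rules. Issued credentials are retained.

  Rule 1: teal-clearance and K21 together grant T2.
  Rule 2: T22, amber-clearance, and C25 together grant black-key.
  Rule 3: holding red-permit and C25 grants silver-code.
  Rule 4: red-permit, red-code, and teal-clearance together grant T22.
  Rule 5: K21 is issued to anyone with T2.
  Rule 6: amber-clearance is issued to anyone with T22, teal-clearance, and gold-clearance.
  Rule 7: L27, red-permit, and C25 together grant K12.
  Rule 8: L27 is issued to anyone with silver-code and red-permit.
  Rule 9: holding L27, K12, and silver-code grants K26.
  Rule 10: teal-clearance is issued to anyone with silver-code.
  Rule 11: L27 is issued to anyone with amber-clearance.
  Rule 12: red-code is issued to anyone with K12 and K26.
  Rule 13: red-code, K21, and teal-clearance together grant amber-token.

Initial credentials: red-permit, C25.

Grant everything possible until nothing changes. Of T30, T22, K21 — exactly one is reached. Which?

T22

Holding red-permit and C25 grants silver-code (Rule 3).
Holding silver-code and red-permit grants L27 (Rule 8).
Holding silver-code grants teal-clearance (Rule 10).
Holding L27, red-permit, and C25 grants K12 (Rule 7).
Holding L27, K12, and silver-code grants K26 (Rule 9).
Holding K12 and K26 grants red-code (Rule 12).
Holding red-permit, red-code, and teal-clearance grants T22 (Rule 4).
K21 would need T2 (Rule 5), but T2 is never granted. No rule produces T30, and it is not given.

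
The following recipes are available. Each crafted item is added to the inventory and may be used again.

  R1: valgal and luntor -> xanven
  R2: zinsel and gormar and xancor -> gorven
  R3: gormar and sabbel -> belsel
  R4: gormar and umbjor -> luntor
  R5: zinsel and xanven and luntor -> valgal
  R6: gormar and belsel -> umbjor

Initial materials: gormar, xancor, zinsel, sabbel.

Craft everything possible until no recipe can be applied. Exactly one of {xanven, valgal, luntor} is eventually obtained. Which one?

gormar and sabbel -> belsel (R3).
gormar and belsel -> umbjor (R6).
Using R4, gormar and umbjor make luntor.
xanven would need valgal and luntor (R1), but valgal is never obtained. valgal would need zinsel, xanven, and luntor (R5), but xanven is never obtained.

luntor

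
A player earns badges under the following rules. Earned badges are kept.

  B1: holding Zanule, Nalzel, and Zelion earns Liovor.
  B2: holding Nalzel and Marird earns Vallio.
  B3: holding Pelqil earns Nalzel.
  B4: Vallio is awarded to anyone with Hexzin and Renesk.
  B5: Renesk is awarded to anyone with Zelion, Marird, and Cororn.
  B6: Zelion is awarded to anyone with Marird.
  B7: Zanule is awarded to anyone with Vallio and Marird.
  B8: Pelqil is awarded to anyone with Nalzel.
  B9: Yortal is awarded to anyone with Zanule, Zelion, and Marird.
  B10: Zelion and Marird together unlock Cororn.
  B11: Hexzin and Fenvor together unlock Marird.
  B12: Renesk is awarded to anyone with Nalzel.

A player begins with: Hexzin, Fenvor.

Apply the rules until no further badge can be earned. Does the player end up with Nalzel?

No

Nalzel would need Pelqil (B3), but Pelqil is never earned.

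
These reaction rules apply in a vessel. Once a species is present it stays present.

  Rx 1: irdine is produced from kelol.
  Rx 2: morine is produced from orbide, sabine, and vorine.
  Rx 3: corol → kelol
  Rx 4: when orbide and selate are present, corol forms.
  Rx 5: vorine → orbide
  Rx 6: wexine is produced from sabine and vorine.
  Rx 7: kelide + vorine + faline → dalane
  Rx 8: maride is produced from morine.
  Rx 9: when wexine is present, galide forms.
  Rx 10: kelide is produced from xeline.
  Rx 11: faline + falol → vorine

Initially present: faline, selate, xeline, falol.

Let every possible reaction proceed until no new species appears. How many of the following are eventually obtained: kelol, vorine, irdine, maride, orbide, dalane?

faline and falol present → vorine forms (Rx 11).
xeline present → kelide forms (Rx 10).
kelide, vorine, and faline present → dalane forms (Rx 7).
vorine present → orbide forms (Rx 5).
orbide and selate present → corol forms (Rx 4).
corol present → kelol forms (Rx 3).
kelol present → irdine forms (Rx 1).
kelol: reached.
vorine: reached.
irdine: reached.
maride would need morine (Rx 8), but morine never forms.
orbide: reached.
dalane: reached.
Reached: kelol, vorine, irdine, orbide, and dalane — 5 of the 6.

5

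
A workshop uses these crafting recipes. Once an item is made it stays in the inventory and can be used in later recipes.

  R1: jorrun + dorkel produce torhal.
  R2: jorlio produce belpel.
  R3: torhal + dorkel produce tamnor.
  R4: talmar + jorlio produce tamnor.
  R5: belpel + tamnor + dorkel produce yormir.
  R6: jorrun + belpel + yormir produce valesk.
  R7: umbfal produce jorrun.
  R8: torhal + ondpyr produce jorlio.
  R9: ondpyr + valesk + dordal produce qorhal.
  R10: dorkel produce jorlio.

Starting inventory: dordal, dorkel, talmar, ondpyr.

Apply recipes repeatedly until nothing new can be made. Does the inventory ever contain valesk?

valesk would need jorrun, belpel, and yormir (R6), but jorrun is never obtained.

No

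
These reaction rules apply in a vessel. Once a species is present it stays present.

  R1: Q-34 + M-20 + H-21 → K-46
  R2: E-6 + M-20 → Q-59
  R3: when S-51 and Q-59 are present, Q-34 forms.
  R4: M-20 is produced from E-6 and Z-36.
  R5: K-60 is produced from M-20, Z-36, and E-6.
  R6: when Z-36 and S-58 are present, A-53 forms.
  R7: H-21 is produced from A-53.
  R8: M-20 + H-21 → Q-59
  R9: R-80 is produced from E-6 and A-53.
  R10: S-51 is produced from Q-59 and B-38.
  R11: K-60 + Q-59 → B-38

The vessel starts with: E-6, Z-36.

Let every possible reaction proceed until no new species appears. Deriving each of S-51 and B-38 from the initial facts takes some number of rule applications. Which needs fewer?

B-38

B-38: E-6 and Z-36 present → M-20 forms (R4). E-6 and M-20 present → Q-59 forms (R2). M-20, Z-36, and E-6 present → K-60 forms (R5). K-60 and Q-59 present → B-38 forms (R11). [4 rule applications]
S-51: E-6 and Z-36 present → M-20 forms (R4). E-6 and M-20 present → Q-59 forms (R2). M-20, Z-36, and E-6 present → K-60 forms (R5). K-60 and Q-59 present → B-38 forms (R11). Q-59 and B-38 present → S-51 forms (R10). [5 rule applications]
B-38 needs fewer.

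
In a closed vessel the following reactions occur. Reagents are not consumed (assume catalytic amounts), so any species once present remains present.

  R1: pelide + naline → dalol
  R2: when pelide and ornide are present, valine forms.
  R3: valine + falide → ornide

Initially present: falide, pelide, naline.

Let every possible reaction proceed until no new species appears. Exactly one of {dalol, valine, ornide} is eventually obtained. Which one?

pelide and naline present → dalol forms (R1).
ornide would need valine and falide (R3), but valine never forms. valine would need pelide and ornide (R2), but ornide never forms.

dalol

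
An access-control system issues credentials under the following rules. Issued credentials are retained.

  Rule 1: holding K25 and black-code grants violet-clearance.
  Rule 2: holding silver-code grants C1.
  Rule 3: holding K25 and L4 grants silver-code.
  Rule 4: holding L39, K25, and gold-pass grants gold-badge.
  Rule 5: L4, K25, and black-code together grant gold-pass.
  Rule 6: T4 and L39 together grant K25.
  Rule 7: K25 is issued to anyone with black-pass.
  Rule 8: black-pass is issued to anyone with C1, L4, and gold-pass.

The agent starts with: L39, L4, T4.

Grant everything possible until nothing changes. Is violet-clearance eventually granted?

No

violet-clearance would need K25 and black-code (Rule 1), but black-code is never granted.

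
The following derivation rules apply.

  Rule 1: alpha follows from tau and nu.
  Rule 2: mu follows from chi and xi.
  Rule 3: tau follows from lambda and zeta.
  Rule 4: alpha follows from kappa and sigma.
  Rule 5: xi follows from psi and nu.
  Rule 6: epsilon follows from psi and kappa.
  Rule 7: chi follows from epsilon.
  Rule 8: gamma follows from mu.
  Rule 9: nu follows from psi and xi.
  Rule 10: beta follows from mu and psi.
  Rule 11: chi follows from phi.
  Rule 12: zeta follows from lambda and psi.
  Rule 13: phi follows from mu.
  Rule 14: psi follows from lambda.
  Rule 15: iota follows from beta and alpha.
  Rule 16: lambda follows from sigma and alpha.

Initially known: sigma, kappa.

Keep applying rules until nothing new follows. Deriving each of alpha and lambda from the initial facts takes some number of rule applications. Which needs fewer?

alpha

alpha: kappa and sigma hold, so alpha follows (Rule 4). [1 rule application]
lambda: From kappa and sigma, Rule 4 gives alpha. From sigma and alpha, Rule 16 gives lambda. [2 rule applications]
alpha needs fewer.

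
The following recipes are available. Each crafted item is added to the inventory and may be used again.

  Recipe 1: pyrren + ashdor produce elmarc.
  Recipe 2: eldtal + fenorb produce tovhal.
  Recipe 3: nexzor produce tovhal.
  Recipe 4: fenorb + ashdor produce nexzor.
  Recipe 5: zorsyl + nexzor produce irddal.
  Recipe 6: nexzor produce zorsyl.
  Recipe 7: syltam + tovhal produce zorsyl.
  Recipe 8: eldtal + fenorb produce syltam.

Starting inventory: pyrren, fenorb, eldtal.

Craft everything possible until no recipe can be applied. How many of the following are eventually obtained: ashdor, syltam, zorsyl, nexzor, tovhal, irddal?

3

Using Recipe 2, eldtal and fenorb make tovhal.
Using Recipe 8, eldtal and fenorb make syltam.
Using Recipe 7, syltam and tovhal make zorsyl.
No rule produces ashdor, and it is not given.
syltam: reached.
zorsyl: reached.
nexzor would need fenorb and ashdor (Recipe 4), but ashdor is never obtained.
tovhal: reached.
irddal would need zorsyl and nexzor (Recipe 5), but nexzor is never obtained.
Reached: syltam, zorsyl, and tovhal — 3 of the 6.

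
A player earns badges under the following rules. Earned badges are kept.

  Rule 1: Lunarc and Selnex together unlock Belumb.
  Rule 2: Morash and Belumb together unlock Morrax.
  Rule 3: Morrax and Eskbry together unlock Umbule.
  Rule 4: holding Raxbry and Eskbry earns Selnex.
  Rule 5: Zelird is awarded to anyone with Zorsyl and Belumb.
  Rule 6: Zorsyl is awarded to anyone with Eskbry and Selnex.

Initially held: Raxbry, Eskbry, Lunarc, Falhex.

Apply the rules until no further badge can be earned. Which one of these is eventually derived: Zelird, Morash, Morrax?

Zelird

With Raxbry and Eskbry, Selnex is earned (Rule 4).
With Eskbry and Selnex, Zorsyl is earned (Rule 6).
With Lunarc and Selnex, Belumb is earned (Rule 1).
With Zorsyl and Belumb, Zelird is earned (Rule 5).
Morrax would need Morash and Belumb (Rule 2), but Morash is never earned. No rule produces Morash, and it is not given.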